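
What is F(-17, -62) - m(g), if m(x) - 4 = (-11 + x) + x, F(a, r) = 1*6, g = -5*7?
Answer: 83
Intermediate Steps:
g = -35
F(a, r) = 6
m(x) = -7 + 2*x (m(x) = 4 + ((-11 + x) + x) = 4 + (-11 + 2*x) = -7 + 2*x)
F(-17, -62) - m(g) = 6 - (-7 + 2*(-35)) = 6 - (-7 - 70) = 6 - 1*(-77) = 6 + 77 = 83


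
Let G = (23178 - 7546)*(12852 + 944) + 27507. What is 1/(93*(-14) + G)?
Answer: 1/215685277 ≈ 4.6364e-9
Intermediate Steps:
G = 215686579 (G = 15632*13796 + 27507 = 215659072 + 27507 = 215686579)
1/(93*(-14) + G) = 1/(93*(-14) + 215686579) = 1/(-1302 + 215686579) = 1/215685277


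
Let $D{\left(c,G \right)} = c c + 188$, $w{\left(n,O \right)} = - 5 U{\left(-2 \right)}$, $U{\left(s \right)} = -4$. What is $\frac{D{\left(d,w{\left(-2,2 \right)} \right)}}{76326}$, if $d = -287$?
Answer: $\frac{27519}{25442} \approx 1.0816$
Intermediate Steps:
$w{\left(n,O \right)} = 20$ ($w{\left(n,O \right)} = \left(-5\right) \left(-4\right) = 20$)
$D{\left(c,G \right)} = 188 + c^{2}$ ($D{\left(c,G \right)} = c^{2} + 188 = 188 + c^{2}$)
$\frac{D{\left(d,w{\left(-2,2 \right)} \right)}}{76326} = \frac{188 + \left(-287\right)^{2}}{76326} = \left(188 + 82369\right) \frac{1}{76326} = 82557 \cdot \frac{1}{76326} = \frac{27519}{25442}$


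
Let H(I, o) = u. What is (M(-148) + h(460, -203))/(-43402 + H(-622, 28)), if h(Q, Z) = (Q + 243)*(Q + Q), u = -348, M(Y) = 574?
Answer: -323667/21875 ≈ -14.796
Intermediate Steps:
H(I, o) = -348
h(Q, Z) = 2*Q*(243 + Q) (h(Q, Z) = (243 + Q)*(2*Q) = 2*Q*(243 + Q))
(M(-148) + h(460, -203))/(-43402 + H(-622, 28)) = (574 + 2*460*(243 + 460))/(-43402 - 348) = (574 + 2*460*703)/(-43750) = (574 + 646760)*(-1/43750) = 647334*(-1/43750) = -323667/21875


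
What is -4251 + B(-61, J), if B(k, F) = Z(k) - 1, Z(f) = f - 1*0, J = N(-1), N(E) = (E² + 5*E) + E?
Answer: -4313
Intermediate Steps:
N(E) = E² + 6*E
J = -5 (J = -(6 - 1) = -1*5 = -5)
Z(f) = f (Z(f) = f + 0 = f)
B(k, F) = -1 + k (B(k, F) = k - 1 = -1 + k)
-4251 + B(-61, J) = -4251 + (-1 - 61) = -4251 - 62 = -4313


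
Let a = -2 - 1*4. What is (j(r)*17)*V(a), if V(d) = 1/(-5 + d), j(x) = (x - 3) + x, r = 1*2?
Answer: -17/11 ≈ -1.5455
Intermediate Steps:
a = -6 (a = -2 - 4 = -6)
r = 2
j(x) = -3 + 2*x (j(x) = (-3 + x) + x = -3 + 2*x)
(j(r)*17)*V(a) = ((-3 + 2*2)*17)/(-5 - 6) = ((-3 + 4)*17)/(-11) = (1*17)*(-1/11) = 17*(-1/11) = -17/11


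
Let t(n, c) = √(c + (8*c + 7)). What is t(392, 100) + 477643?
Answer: 477643 + √907 ≈ 4.7767e+5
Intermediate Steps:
t(n, c) = √(7 + 9*c) (t(n, c) = √(c + (7 + 8*c)) = √(7 + 9*c))
t(392, 100) + 477643 = √(7 + 9*100) + 477643 = √(7 + 900) + 477643 = √907 + 477643 = 477643 + √907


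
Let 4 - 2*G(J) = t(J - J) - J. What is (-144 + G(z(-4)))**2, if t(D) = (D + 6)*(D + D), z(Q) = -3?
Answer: 82369/4 ≈ 20592.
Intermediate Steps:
t(D) = 2*D*(6 + D) (t(D) = (6 + D)*(2*D) = 2*D*(6 + D))
G(J) = 2 + J/2 (G(J) = 2 - (2*(J - J)*(6 + (J - J)) - J)/2 = 2 - (2*0*(6 + 0) - J)/2 = 2 - (2*0*6 - J)/2 = 2 - (0 - J)/2 = 2 - (-1)*J/2 = 2 + J/2)
(-144 + G(z(-4)))**2 = (-144 + (2 + (1/2)*(-3)))**2 = (-144 + (2 - 3/2))**2 = (-144 + 1/2)**2 = (-287/2)**2 = 82369/4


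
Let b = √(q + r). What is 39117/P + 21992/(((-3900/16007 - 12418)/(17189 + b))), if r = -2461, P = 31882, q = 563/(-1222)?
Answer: -96454687943854135/3168733265266 - 88006486*I*√3675659910/60726931343 ≈ -30440.0 - 87.862*I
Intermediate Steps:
q = -563/1222 (q = 563*(-1/1222) = -563/1222 ≈ -0.46072)
b = I*√3675659910/1222 (b = √(-563/1222 - 2461) = √(-3007905/1222) = I*√3675659910/1222 ≈ 49.613*I)
39117/P + 21992/(((-3900/16007 - 12418)/(17189 + b))) = 39117/31882 + 21992/(((-3900/16007 - 12418)/(17189 + I*√3675659910/1222))) = 39117/31882 + 21992/((-198778826/(16007*(17189 + I*√3675659910/1222)))) = 39117/31882 + 21992*(-275144323/198778826 - 16007*I*√3675659910/242907725372) = 39117/31882 + (-3025486975708/99389413 - 88006486*I*√3675659910/60726931343) = -96454687943854135/3168733265266 - 88006486*I*√3675659910/60726931343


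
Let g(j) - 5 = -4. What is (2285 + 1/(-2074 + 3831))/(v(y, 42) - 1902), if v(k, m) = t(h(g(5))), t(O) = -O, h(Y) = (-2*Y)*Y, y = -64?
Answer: -2007373/1669150 ≈ -1.2026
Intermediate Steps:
g(j) = 1 (g(j) = 5 - 4 = 1)
h(Y) = -2*Y**2
v(k, m) = 2 (v(k, m) = -(-2)*1**2 = -(-2) = -1*(-2) = 2)
(2285 + 1/(-2074 + 3831))/(v(y, 42) - 1902) = (2285 + 1/(-2074 + 3831))/(2 - 1902) = (2285 + 1/1757)/(-1900) = (2285 + 1/1757)*(-1/1900) = (4014746/1757)*(-1/1900) = -2007373/1669150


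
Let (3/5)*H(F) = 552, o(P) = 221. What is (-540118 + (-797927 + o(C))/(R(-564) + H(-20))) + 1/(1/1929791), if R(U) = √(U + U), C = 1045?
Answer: 147131611103/105941 + 398853*I*√282/211882 ≈ 1.3888e+6 + 31.611*I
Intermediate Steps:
R(U) = √2*√U (R(U) = √(2*U) = √2*√U)
H(F) = 920 (H(F) = (5/3)*552 = 920)
(-540118 + (-797927 + o(C))/(R(-564) + H(-20))) + 1/(1/1929791) = (-540118 + (-797927 + 221)/(√2*√(-564) + 920)) + 1/(1/1929791) = (-540118 - 797706/(√2*(2*I*√141) + 920)) + 1/(1/1929791) = (-540118 - 797706/(2*I*√282 + 920)) + 1929791 = (-540118 - 797706/(920 + 2*I*√282)) + 1929791 = 1389673 - 797706/(920 + 2*I*√282)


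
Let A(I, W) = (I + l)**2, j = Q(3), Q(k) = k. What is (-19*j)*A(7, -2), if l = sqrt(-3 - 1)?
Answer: -2565 - 1596*I ≈ -2565.0 - 1596.0*I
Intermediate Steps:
l = 2*I (l = sqrt(-4) = 2*I ≈ 2.0*I)
j = 3
A(I, W) = (I + 2*I)**2
(-19*j)*A(7, -2) = (-19*3)*(7 + 2*I)**2 = -57*(7 + 2*I)**2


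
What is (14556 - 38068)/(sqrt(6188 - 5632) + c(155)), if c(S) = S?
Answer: -3644360/23469 + 47024*sqrt(139)/23469 ≈ -131.66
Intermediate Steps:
(14556 - 38068)/(sqrt(6188 - 5632) + c(155)) = (14556 - 38068)/(sqrt(6188 - 5632) + 155) = -23512/(sqrt(556) + 155) = -23512/(2*sqrt(139) + 155) = -23512/(155 + 2*sqrt(139))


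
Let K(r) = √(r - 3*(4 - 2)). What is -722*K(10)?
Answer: -1444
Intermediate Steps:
K(r) = √(-6 + r) (K(r) = √(r - 3*2) = √(r - 6) = √(-6 + r))
-722*K(10) = -722*√(-6 + 10) = -722*√4 = -722*2 = -1444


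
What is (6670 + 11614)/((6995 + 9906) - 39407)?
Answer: -9142/11253 ≈ -0.81241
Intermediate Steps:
(6670 + 11614)/((6995 + 9906) - 39407) = 18284/(16901 - 39407) = 18284/(-22506) = 18284*(-1/22506) = -9142/11253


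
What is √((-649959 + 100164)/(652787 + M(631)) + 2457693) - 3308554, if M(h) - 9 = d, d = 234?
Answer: -3308554 + √41923134001121394/130606 ≈ -3.3070e+6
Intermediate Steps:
M(h) = 243 (M(h) = 9 + 234 = 243)
√((-649959 + 100164)/(652787 + M(631)) + 2457693) - 3308554 = √((-649959 + 100164)/(652787 + 243) + 2457693) - 3308554 = √(-549795/653030 + 2457693) - 3308554 = √(-549795*1/653030 + 2457693) - 3308554 = √(-109959/130606 + 2457693) - 3308554 = √(320989341999/130606) - 3308554 = √41923134001121394/130606 - 3308554 = -3308554 + √41923134001121394/130606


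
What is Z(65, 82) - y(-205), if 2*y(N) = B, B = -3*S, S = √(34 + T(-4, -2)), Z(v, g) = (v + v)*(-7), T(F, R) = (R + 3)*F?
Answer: -910 + 3*√30/2 ≈ -901.78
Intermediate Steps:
T(F, R) = F*(3 + R) (T(F, R) = (3 + R)*F = F*(3 + R))
Z(v, g) = -14*v (Z(v, g) = (2*v)*(-7) = -14*v)
S = √30 (S = √(34 - 4*(3 - 2)) = √(34 - 4*1) = √(34 - 4) = √30 ≈ 5.4772)
B = -3*√30 ≈ -16.432
y(N) = -3*√30/2 (y(N) = (-3*√30)/2 = -3*√30/2)
Z(65, 82) - y(-205) = -14*65 - (-3)*√30/2 = -910 + 3*√30/2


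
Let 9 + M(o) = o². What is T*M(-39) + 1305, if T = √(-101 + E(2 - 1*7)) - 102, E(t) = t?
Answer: -152919 + 1512*I*√106 ≈ -1.5292e+5 + 15567.0*I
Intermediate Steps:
M(o) = -9 + o²
T = -102 + I*√106 (T = √(-101 + (2 - 1*7)) - 102 = √(-101 + (2 - 7)) - 102 = √(-101 - 5) - 102 = √(-106) - 102 = I*√106 - 102 = -102 + I*√106 ≈ -102.0 + 10.296*I)
T*M(-39) + 1305 = (-102 + I*√106)*(-9 + (-39)²) + 1305 = (-102 + I*√106)*(-9 + 1521) + 1305 = (-102 + I*√106)*1512 + 1305 = (-154224 + 1512*I*√106) + 1305 = -152919 + 1512*I*√106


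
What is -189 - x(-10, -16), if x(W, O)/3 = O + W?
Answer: -111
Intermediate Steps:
x(W, O) = 3*O + 3*W (x(W, O) = 3*(O + W) = 3*O + 3*W)
-189 - x(-10, -16) = -189 - (3*(-16) + 3*(-10)) = -189 - (-48 - 30) = -189 - 1*(-78) = -189 + 78 = -111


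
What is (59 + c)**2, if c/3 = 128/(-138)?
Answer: 1671849/529 ≈ 3160.4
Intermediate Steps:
c = -64/23 (c = 3*(128/(-138)) = 3*(128*(-1/138)) = 3*(-64/69) = -64/23 ≈ -2.7826)
(59 + c)**2 = (59 - 64/23)**2 = (1293/23)**2 = 1671849/529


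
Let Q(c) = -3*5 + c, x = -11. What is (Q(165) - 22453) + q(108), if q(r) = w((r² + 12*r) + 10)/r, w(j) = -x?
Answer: -2408713/108 ≈ -22303.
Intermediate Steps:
Q(c) = -15 + c
w(j) = 11 (w(j) = -1*(-11) = 11)
q(r) = 11/r
(Q(165) - 22453) + q(108) = ((-15 + 165) - 22453) + 11/108 = (150 - 22453) + 11*(1/108) = -22303 + 11/108 = -2408713/108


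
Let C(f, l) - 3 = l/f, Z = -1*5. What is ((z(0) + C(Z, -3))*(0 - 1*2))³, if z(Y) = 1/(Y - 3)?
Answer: -941192/3375 ≈ -278.87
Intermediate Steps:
Z = -5
C(f, l) = 3 + l/f
z(Y) = 1/(-3 + Y)
((z(0) + C(Z, -3))*(0 - 1*2))³ = ((1/(-3 + 0) + (3 - 3/(-5)))*(0 - 1*2))³ = ((1/(-3) + (3 - 3*(-⅕)))*(0 - 2))³ = ((-⅓ + (3 + ⅗))*(-2))³ = ((-⅓ + 18/5)*(-2))³ = ((49/15)*(-2))³ = (-98/15)³ = -941192/3375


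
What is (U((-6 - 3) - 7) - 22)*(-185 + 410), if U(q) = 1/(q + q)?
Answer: -158625/32 ≈ -4957.0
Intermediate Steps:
U(q) = 1/(2*q)
(U((-6 - 3) - 7) - 22)*(-185 + 410) = (1/(2*((-6 - 3) - 7)) - 22)*(-185 + 410) = (1/(2*(-9 - 7)) - 22)*225 = ((½)/(-16) - 22)*225 = ((½)*(-1/16) - 22)*225 = (-1/32 - 22)*225 = -705/32*225 = -158625/32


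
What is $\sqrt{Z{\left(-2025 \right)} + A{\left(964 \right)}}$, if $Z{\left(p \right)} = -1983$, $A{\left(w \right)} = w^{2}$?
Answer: $\sqrt{927313} \approx 962.97$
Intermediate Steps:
$\sqrt{Z{\left(-2025 \right)} + A{\left(964 \right)}} = \sqrt{-1983 + 964^{2}} = \sqrt{-1983 + 929296} = \sqrt{927313}$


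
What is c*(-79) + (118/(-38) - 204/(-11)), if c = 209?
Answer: -3447572/209 ≈ -16496.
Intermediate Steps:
c*(-79) + (118/(-38) - 204/(-11)) = 209*(-79) + (118/(-38) - 204/(-11)) = -16511 + (118*(-1/38) - 204*(-1/11)) = -16511 + (-59/19 + 204/11) = -16511 + 3227/209 = -3447572/209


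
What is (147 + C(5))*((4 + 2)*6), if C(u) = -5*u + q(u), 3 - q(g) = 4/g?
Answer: 22356/5 ≈ 4471.2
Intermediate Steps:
q(g) = 3 - 4/g
C(u) = 3 - 5*u - 4/u (C(u) = -5*u + (3 - 4/u) = 3 - 5*u - 4/u)
(147 + C(5))*((4 + 2)*6) = (147 + (3 - 5*5 - 4/5))*((4 + 2)*6) = (147 + (3 - 25 - 4*⅕))*(6*6) = (147 + (3 - 25 - ⅘))*36 = (147 - 114/5)*36 = (621/5)*36 = 22356/5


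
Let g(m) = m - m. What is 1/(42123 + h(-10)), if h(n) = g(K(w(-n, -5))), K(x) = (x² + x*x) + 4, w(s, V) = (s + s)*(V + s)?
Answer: 1/42123 ≈ 2.3740e-5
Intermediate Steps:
w(s, V) = 2*s*(V + s) (w(s, V) = (2*s)*(V + s) = 2*s*(V + s))
K(x) = 4 + 2*x² (K(x) = (x² + x²) + 4 = 2*x² + 4 = 4 + 2*x²)
g(m) = 0
h(n) = 0
1/(42123 + h(-10)) = 1/(42123 + 0) = 1/42123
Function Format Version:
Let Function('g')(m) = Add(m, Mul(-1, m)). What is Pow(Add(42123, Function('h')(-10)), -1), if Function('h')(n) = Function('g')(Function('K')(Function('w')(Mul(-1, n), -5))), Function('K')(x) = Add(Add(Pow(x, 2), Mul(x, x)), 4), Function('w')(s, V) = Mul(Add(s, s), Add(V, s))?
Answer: Rational(1, 42123) ≈ 2.3740e-5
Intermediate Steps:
Function('w')(s, V) = Mul(2, s, Add(V, s)) (Function('w')(s, V) = Mul(Mul(2, s), Add(V, s)) = Mul(2, s, Add(V, s)))
Function('K')(x) = Add(4, Mul(2, Pow(x, 2))) (Function('K')(x) = Add(Add(Pow(x, 2), Pow(x, 2)), 4) = Add(Mul(2, Pow(x, 2)), 4) = Add(4, Mul(2, Pow(x, 2))))
Function('g')(m) = 0
Function('h')(n) = 0
Pow(Add(42123, Function('h')(-10)), -1) = Pow(Add(42123, 0), -1) = Pow(42123, -1) = Rational(1, 42123)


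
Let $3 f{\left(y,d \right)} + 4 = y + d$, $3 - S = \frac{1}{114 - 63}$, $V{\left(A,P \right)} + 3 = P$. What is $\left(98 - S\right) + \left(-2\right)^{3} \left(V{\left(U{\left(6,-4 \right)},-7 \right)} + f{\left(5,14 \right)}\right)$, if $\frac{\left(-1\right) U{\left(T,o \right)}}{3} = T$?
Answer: $\frac{6886}{51} \approx 135.02$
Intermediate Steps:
$U{\left(T,o \right)} = - 3 T$
$V{\left(A,P \right)} = -3 + P$
$S = \frac{152}{51}$ ($S = 3 - \frac{1}{114 - 63} = 3 - \frac{1}{51} = \frac{152}{51} \approx 2.9804$)
$f{\left(y,d \right)} = - \frac{4}{3} + \frac{d}{3} + \frac{y}{3}$ ($f{\left(y,d \right)} = - \frac{4}{3} + \frac{y + d}{3} = - \frac{4}{3} + \frac{d + y}{3} = - \frac{4}{3} + \left(\frac{d}{3} + \frac{y}{3}\right) = - \frac{4}{3} + \frac{d}{3} + \frac{y}{3}$)
$\left(98 - S\right) + \left(-2\right)^{3} \left(V{\left(U{\left(6,-4 \right)},-7 \right)} + f{\left(5,14 \right)}\right) = \left(98 - \frac{152}{51}\right) + \left(-2\right)^{3} \left(\left(-3 - 7\right) + \left(- \frac{4}{3} + \frac{1}{3} \cdot 14 + \frac{1}{3} \cdot 5\right)\right) = \left(98 - \frac{152}{51}\right) - 8 \left(-10 + \left(- \frac{4}{3} + \frac{14}{3} + \frac{5}{3}\right)\right) = \frac{4846}{51} - 8 \left(-10 + 5\right) = \frac{4846}{51} - -40 = \frac{4846}{51} + 40 = \frac{6886}{51}$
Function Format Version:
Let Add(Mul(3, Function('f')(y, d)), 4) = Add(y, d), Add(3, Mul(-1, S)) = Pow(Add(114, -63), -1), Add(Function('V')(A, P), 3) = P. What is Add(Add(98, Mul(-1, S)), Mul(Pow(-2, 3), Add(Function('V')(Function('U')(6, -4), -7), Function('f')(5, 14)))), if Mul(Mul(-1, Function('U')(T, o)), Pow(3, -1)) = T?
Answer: Rational(6886, 51) ≈ 135.02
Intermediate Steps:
Function('U')(T, o) = Mul(-3, T)
Function('V')(A, P) = Add(-3, P)
S = Rational(152, 51) (S = Add(3, Mul(-1, Pow(Add(114, -63), -1))) = Add(3, Mul(-1, Pow(51, -1))) = Add(3, Mul(-1, Rational(1, 51))) = Add(3, Rational(-1, 51)) = Rational(152, 51) ≈ 2.9804)
Function('f')(y, d) = Add(Rational(-4, 3), Mul(Rational(1, 3), d), Mul(Rational(1, 3), y)) (Function('f')(y, d) = Add(Rational(-4, 3), Mul(Rational(1, 3), Add(y, d))) = Add(Rational(-4, 3), Mul(Rational(1, 3), Add(d, y))) = Add(Rational(-4, 3), Add(Mul(Rational(1, 3), d), Mul(Rational(1, 3), y))) = Add(Rational(-4, 3), Mul(Rational(1, 3), d), Mul(Rational(1, 3), y)))
Add(Add(98, Mul(-1, S)), Mul(Pow(-2, 3), Add(Function('V')(Function('U')(6, -4), -7), Function('f')(5, 14)))) = Add(Add(98, Mul(-1, Rational(152, 51))), Mul(Pow(-2, 3), Add(Add(-3, -7), Add(Rational(-4, 3), Mul(Rational(1, 3), 14), Mul(Rational(1, 3), 5))))) = Add(Add(98, Rational(-152, 51)), Mul(-8, Add(-10, Add(Rational(-4, 3), Rational(14, 3), Rational(5, 3))))) = Add(Rational(4846, 51), Mul(-8, Add(-10, 5))) = Add(Rational(4846, 51), Mul(-8, -5)) = Add(Rational(4846, 51), 40) = Rational(6886, 51)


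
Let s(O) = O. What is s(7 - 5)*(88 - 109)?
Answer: -42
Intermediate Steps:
s(7 - 5)*(88 - 109) = (7 - 5)*(88 - 109) = 2*(-21) = -42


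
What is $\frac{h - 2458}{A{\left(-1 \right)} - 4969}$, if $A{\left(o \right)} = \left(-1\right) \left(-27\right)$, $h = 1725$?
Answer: $\frac{733}{4942} \approx 0.14832$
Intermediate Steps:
$A{\left(o \right)} = 27$
$\frac{h - 2458}{A{\left(-1 \right)} - 4969} = \frac{1725 - 2458}{27 - 4969} = - \frac{733}{-4942} = \left(-733\right) \left(- \frac{1}{4942}\right) = \frac{733}{4942}$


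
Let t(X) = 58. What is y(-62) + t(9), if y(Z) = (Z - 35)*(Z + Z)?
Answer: 12086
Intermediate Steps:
y(Z) = 2*Z*(-35 + Z) (y(Z) = (-35 + Z)*(2*Z) = 2*Z*(-35 + Z))
y(-62) + t(9) = 2*(-62)*(-35 - 62) + 58 = 2*(-62)*(-97) + 58 = 12028 + 58 = 12086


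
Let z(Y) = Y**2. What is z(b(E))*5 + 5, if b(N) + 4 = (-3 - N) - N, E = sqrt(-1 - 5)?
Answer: 130 + 140*I*sqrt(6) ≈ 130.0 + 342.93*I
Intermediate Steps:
E = I*sqrt(6) (E = sqrt(-6) = I*sqrt(6) ≈ 2.4495*I)
b(N) = -7 - 2*N (b(N) = -4 + ((-3 - N) - N) = -4 + (-3 - 2*N) = -7 - 2*N)
z(b(E))*5 + 5 = (-7 - 2*I*sqrt(6))**2*5 + 5 = 5*(-7 - 2*I*sqrt(6))**2 + 5 = 5 + 5*(-7 - 2*I*sqrt(6))**2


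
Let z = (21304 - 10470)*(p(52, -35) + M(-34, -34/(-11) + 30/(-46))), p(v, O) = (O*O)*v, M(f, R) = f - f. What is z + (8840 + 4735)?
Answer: 690139375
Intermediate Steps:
M(f, R) = 0
p(v, O) = v*O² (p(v, O) = O²*v = v*O²)
z = 690125800 (z = (21304 - 10470)*(52*(-35)² + 0) = 10834*(52*1225 + 0) = 10834*(63700 + 0) = 10834*63700 = 690125800)
z + (8840 + 4735) = 690125800 + (8840 + 4735) = 690125800 + 13575 = 690139375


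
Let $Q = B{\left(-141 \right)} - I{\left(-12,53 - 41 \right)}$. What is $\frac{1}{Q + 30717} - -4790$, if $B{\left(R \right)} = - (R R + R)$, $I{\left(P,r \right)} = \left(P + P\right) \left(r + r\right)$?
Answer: $\frac{55338871}{11553} \approx 4790.0$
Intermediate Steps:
$I{\left(P,r \right)} = 4 P r$ ($I{\left(P,r \right)} = 2 P 2 r = 4 P r$)
$B{\left(R \right)} = - R - R^{2}$ ($B{\left(R \right)} = - (R^{2} + R) = - (R + R^{2}) = - R - R^{2}$)
$Q = -19164$ ($Q = \left(-1\right) \left(-141\right) \left(1 - 141\right) - 4 \left(-12\right) \left(53 - 41\right) = \left(-1\right) \left(-141\right) \left(-140\right) - 4 \left(-12\right) \left(53 - 41\right) = -19740 - 4 \left(-12\right) 12 = -19740 - -576 = -19740 + 576 = -19164$)
$\frac{1}{Q + 30717} - -4790 = \frac{1}{-19164 + 30717} - -4790 = \frac{1}{11553} + 4790 = \frac{55338871}{11553}$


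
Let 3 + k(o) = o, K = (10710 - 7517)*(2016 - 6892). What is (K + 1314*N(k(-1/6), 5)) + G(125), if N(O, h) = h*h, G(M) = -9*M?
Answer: -15537343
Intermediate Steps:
K = -15569068 (K = 3193*(-4876) = -15569068)
k(o) = -3 + o
N(O, h) = h²
(K + 1314*N(k(-1/6), 5)) + G(125) = (-15569068 + 1314*5²) - 9*125 = (-15569068 + 1314*25) - 1125 = (-15569068 + 32850) - 1125 = -15536218 - 1125 = -15537343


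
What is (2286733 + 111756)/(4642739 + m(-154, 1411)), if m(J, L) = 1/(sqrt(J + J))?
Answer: 3429751993782268/6638947830013269 + 4796978*I*sqrt(77)/6638947830013269 ≈ 0.51661 + 6.3404e-9*I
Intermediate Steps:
m(J, L) = sqrt(2)/(2*sqrt(J)) (m(J, L) = 1/(sqrt(2*J)) = 1/(sqrt(2)*sqrt(J)) = sqrt(2)/(2*sqrt(J)))
(2286733 + 111756)/(4642739 + m(-154, 1411)) = (2286733 + 111756)/(4642739 + sqrt(2)/(2*sqrt(-154))) = 2398489/(4642739 + sqrt(2)*(-I*sqrt(154)/154)/2) = 2398489/(4642739 - I*sqrt(77)/154)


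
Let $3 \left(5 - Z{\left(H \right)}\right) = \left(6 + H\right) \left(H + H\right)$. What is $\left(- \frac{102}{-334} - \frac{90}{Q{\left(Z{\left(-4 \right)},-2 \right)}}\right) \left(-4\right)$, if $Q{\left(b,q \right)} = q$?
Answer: $- \frac{30264}{167} \approx -181.22$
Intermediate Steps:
$Z{\left(H \right)} = 5 - \frac{2 H \left(6 + H\right)}{3}$ ($Z{\left(H \right)} = 5 - \frac{\left(6 + H\right) \left(H + H\right)}{3} = 5 - \frac{\left(6 + H\right) 2 H}{3} = 5 - \frac{2 H \left(6 + H\right)}{3}$)
$\left(- \frac{102}{-334} - \frac{90}{Q{\left(Z{\left(-4 \right)},-2 \right)}}\right) \left(-4\right) = \left(- \frac{102}{-334} - \frac{90}{-2}\right) \left(-4\right) = \left(\left(-102\right) \left(- \frac{1}{334}\right) - -45\right) \left(-4\right) = \left(\frac{51}{167} + 45\right) \left(-4\right) = \frac{7566}{167} \left(-4\right) = - \frac{30264}{167}$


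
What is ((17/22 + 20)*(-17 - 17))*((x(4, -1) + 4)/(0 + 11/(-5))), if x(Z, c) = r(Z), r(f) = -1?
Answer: 116535/121 ≈ 963.10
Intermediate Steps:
x(Z, c) = -1
((17/22 + 20)*(-17 - 17))*((x(4, -1) + 4)/(0 + 11/(-5))) = ((17/22 + 20)*(-17 - 17))*((-1 + 4)/(0 + 11/(-5))) = ((17*(1/22) + 20)*(-34))*(3/(0 + 11*(-⅕))) = ((17/22 + 20)*(-34))*(3/(0 - 11/5)) = ((457/22)*(-34))*(3/(-11/5)) = -23307*(-5)/(11*11) = -7769/11*(-15/11) = 116535/121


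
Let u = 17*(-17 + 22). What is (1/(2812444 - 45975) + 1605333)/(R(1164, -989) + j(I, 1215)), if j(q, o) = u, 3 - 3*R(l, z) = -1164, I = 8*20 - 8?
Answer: 2220551989589/655653153 ≈ 3386.8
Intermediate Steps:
I = 152 (I = 160 - 8 = 152)
u = 85 (u = 17*5 = 85)
R(l, z) = 389 (R(l, z) = 1 - ⅓*(-1164) = 1 + 388 = 389)
j(q, o) = 85
(1/(2812444 - 45975) + 1605333)/(R(1164, -989) + j(I, 1215)) = (1/(2812444 - 45975) + 1605333)/(389 + 85) = (1/2766469 + 1605333)/474 = (1/2766469 + 1605333)*(1/474) = (4441103979178/2766469)*(1/474) = 2220551989589/655653153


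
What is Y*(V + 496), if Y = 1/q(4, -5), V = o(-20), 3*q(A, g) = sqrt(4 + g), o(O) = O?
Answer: -1428*I ≈ -1428.0*I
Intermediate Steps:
q(A, g) = sqrt(4 + g)/3
V = -20
Y = -3*I (Y = 1/(sqrt(4 - 5)/3) = 1/(sqrt(-1)/3) = 1/(I/3) = -3*I ≈ -3.0*I)
Y*(V + 496) = (-3*I)*(-20 + 496) = -3*I*476 = -1428*I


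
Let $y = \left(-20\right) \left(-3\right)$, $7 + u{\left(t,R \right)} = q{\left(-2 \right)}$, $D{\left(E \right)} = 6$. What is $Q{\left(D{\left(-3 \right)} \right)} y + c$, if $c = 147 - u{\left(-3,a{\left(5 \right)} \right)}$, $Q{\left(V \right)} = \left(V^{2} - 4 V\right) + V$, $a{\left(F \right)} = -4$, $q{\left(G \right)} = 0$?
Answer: $1234$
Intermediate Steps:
$u{\left(t,R \right)} = -7$ ($u{\left(t,R \right)} = -7 + 0 = -7$)
$Q{\left(V \right)} = V^{2} - 3 V$
$y = 60$
$c = 154$ ($c = 147 - -7 = 147 + 7 = 154$)
$Q{\left(D{\left(-3 \right)} \right)} y + c = 6 \left(-3 + 6\right) 60 + 154 = 6 \cdot 3 \cdot 60 + 154 = 18 \cdot 60 + 154 = 1080 + 154 = 1234$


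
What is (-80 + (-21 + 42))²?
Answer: 3481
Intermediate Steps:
(-80 + (-21 + 42))² = (-80 + 21)² = (-59)² = 3481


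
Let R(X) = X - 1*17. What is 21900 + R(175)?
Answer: 22058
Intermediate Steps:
R(X) = -17 + X (R(X) = X - 17 = -17 + X)
21900 + R(175) = 21900 + (-17 + 175) = 21900 + 158 = 22058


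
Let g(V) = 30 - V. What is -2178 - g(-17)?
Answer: -2225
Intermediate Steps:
-2178 - g(-17) = -2178 - (30 - 1*(-17)) = -2178 - (30 + 17) = -2178 - 1*47 = -2178 - 47 = -2225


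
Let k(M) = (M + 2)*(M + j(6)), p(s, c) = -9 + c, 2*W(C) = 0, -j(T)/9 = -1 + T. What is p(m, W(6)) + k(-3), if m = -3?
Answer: 39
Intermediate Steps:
j(T) = 9 - 9*T (j(T) = -9*(-1 + T) = 9 - 9*T)
W(C) = 0 (W(C) = (½)*0 = 0)
k(M) = (-45 + M)*(2 + M) (k(M) = (M + 2)*(M + (9 - 9*6)) = (2 + M)*(M + (9 - 54)) = (2 + M)*(M - 45) = (2 + M)*(-45 + M) = (-45 + M)*(2 + M))
p(m, W(6)) + k(-3) = (-9 + 0) + (-90 + (-3)² - 43*(-3)) = -9 + (-90 + 9 + 129) = -9 + 48 = 39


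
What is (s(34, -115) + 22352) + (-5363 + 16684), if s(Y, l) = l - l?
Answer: 33673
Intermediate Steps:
s(Y, l) = 0
(s(34, -115) + 22352) + (-5363 + 16684) = (0 + 22352) + (-5363 + 16684) = 22352 + 11321 = 33673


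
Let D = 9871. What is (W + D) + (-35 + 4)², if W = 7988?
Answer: 18820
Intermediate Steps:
(W + D) + (-35 + 4)² = (7988 + 9871) + (-35 + 4)² = 17859 + (-31)² = 17859 + 961 = 18820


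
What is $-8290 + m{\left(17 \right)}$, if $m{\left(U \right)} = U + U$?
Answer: $-8256$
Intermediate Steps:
$m{\left(U \right)} = 2 U$
$-8290 + m{\left(17 \right)} = -8290 + 2 \cdot 17 = -8290 + 34 = -8256$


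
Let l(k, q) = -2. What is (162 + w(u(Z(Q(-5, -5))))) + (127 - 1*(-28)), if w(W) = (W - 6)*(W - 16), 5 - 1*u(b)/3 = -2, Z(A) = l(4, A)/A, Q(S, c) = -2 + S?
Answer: 392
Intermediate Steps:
Z(A) = -2/A
u(b) = 21 (u(b) = 15 - 3*(-2) = 15 + 6 = 21)
w(W) = (-16 + W)*(-6 + W) (w(W) = (-6 + W)*(-16 + W) = (-16 + W)*(-6 + W))
(162 + w(u(Z(Q(-5, -5))))) + (127 - 1*(-28)) = (162 + (96 + 21**2 - 22*21)) + (127 - 1*(-28)) = (162 + (96 + 441 - 462)) + (127 + 28) = (162 + 75) + 155 = 237 + 155 = 392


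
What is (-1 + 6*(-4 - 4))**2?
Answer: 2401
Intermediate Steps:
(-1 + 6*(-4 - 4))**2 = (-1 + 6*(-8))**2 = (-1 - 48)**2 = (-49)**2 = 2401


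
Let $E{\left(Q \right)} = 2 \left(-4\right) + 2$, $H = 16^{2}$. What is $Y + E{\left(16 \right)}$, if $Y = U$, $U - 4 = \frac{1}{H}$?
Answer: $- \frac{511}{256} \approx -1.9961$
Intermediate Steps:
$H = 256$
$E{\left(Q \right)} = -6$ ($E{\left(Q \right)} = -8 + 2 = -6$)
$U = \frac{1025}{256}$ ($U = 4 + \frac{1}{256} = \frac{1025}{256} \approx 4.0039$)
$Y = \frac{1025}{256} \approx 4.0039$
$Y + E{\left(16 \right)} = \frac{1025}{256} - 6 = - \frac{511}{256}$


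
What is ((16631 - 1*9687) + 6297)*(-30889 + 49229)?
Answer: 242839940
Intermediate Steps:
((16631 - 1*9687) + 6297)*(-30889 + 49229) = ((16631 - 9687) + 6297)*18340 = (6944 + 6297)*18340 = 13241*18340 = 242839940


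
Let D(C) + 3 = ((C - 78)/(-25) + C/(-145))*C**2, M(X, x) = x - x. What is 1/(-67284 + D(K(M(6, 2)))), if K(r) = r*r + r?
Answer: -1/67287 ≈ -1.4862e-5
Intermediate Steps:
M(X, x) = 0
K(r) = r + r**2 (K(r) = r**2 + r = r + r**2)
D(C) = -3 + C**2*(78/25 - 34*C/725) (D(C) = -3 + ((C - 78)/(-25) + C/(-145))*C**2 = -3 + ((-78 + C)*(-1/25) + C*(-1/145))*C**2 = -3 + ((78/25 - C/25) - C/145)*C**2 = -3 + (78/25 - 34*C/725)*C**2 = -3 + C**2*(78/25 - 34*C/725))
1/(-67284 + D(K(M(6, 2)))) = 1/(-67284 + (-3 - 34*(0*(1 + 0))**3/725 + 78*(0*(1 + 0))**2/25)) = 1/(-67284 + (-3 - 34*(0*1)**3/725 + 78*(0*1)**2/25)) = 1/(-67284 + (-3 - 34/725*0**3 + (78/25)*0**2)) = 1/(-67284 + (-3 - 34/725*0 + (78/25)*0)) = 1/(-67284 + (-3 + 0 + 0)) = 1/(-67284 - 3) = 1/(-67287) = -1/67287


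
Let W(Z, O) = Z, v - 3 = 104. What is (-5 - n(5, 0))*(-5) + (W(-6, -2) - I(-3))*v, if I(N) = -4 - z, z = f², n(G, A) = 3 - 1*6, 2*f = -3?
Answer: 147/4 ≈ 36.750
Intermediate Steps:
f = -3/2 (f = (½)*(-3) = -3/2 ≈ -1.5000)
v = 107 (v = 3 + 104 = 107)
n(G, A) = -3 (n(G, A) = 3 - 6 = -3)
z = 9/4 (z = (-3/2)² = 9/4 ≈ 2.2500)
I(N) = -25/4 (I(N) = -4 - 1*9/4 = -4 - 9/4 = -25/4)
(-5 - n(5, 0))*(-5) + (W(-6, -2) - I(-3))*v = (-5 - 1*(-3))*(-5) + (-6 - 1*(-25/4))*107 = (-5 + 3)*(-5) + (-6 + 25/4)*107 = -2*(-5) + (¼)*107 = 10 + 107/4 = 147/4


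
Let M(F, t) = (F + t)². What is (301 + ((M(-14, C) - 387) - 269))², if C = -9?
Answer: 30276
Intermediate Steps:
(301 + ((M(-14, C) - 387) - 269))² = (301 + (((-14 - 9)² - 387) - 269))² = (301 + (((-23)² - 387) - 269))² = (301 + ((529 - 387) - 269))² = (301 + (142 - 269))² = (301 - 127)² = 174² = 30276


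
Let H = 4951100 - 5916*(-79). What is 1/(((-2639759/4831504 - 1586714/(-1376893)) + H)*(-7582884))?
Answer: -1663116009268/68333426325635720218024917 ≈ -2.4338e-14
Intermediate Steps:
H = 5418464 (H = 4951100 - 1*(-467364) = 4951100 + 467364 = 5418464)
1/(((-2639759/4831504 - 1586714/(-1376893)) + H)*(-7582884)) = 1/(((-2639759/4831504 - 1586714/(-1376893)) + 5418464)*(-7582884)) = -1/7582884/((-2639759*1/4831504 - 1586714*(-1/1376893)) + 5418464) = -1/7582884/((-2639759/4831504 + 1586714/1376893) + 5418464) = -1/7582884/(4031549349069/6652464037072 + 5418464) = -1/7582884/(36046140927718646477/6652464037072) = (6652464037072/36046140927718646477)*(-1/7582884) = -1663116009268/68333426325635720218024917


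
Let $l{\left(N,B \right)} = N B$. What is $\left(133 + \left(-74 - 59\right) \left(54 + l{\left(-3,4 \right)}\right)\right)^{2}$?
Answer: $29735209$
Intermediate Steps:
$l{\left(N,B \right)} = B N$
$\left(133 + \left(-74 - 59\right) \left(54 + l{\left(-3,4 \right)}\right)\right)^{2} = \left(133 + \left(-74 - 59\right) \left(54 + 4 \left(-3\right)\right)\right)^{2} = \left(133 + \left(-74 - 59\right) \left(54 - 12\right)\right)^{2} = \left(133 - 5586\right)^{2} = \left(-5453\right)^{2} = 29735209$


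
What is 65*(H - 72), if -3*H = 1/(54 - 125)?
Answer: -996775/213 ≈ -4679.7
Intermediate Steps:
H = 1/213 (H = -1/(3*(54 - 125)) = -⅓/(-71) = -⅓*(-1/71) = 1/213 ≈ 0.0046948)
65*(H - 72) = 65*(1/213 - 72) = 65*(-15335/213) = -996775/213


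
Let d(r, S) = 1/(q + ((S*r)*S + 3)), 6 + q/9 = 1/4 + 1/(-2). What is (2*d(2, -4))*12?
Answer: -96/85 ≈ -1.1294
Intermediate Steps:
q = -225/4 (q = -54 + 9*(1/4 + 1/(-2)) = -54 + 9*(1*(1/4) + 1*(-1/2)) = -54 + 9*(1/4 - 1/2) = -54 + 9*(-1/4) = -54 - 9/4 = -225/4 ≈ -56.250)
d(r, S) = 1/(-213/4 + r*S**2) (d(r, S) = 1/(-225/4 + ((S*r)*S + 3)) = 1/(-225/4 + (r*S**2 + 3)) = 1/(-225/4 + (3 + r*S**2)) = 1/(-213/4 + r*S**2))
(2*d(2, -4))*12 = (2*(4/(-213 + 4*2*(-4)**2)))*12 = (2*(4/(-213 + 4*2*16)))*12 = (2*(4/(-213 + 128)))*12 = (2*(4/(-85)))*12 = (2*(4*(-1/85)))*12 = (2*(-4/85))*12 = -8/85*12 = -96/85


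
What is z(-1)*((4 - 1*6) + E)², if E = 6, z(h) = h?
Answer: -16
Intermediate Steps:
z(-1)*((4 - 1*6) + E)² = -((4 - 1*6) + 6)² = -((4 - 6) + 6)² = -(-2 + 6)² = -1*4² = -1*16 = -16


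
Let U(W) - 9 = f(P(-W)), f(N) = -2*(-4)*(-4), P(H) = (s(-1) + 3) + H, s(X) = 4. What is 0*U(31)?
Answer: 0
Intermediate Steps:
P(H) = 7 + H (P(H) = (4 + 3) + H = 7 + H)
f(N) = -32 (f(N) = 8*(-4) = -32)
U(W) = -23 (U(W) = 9 - 32 = -23)
0*U(31) = 0*(-23) = 0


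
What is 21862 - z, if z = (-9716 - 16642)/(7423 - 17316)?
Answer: 216254408/9893 ≈ 21859.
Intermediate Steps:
z = 26358/9893 (z = -26358/(-9893) = -26358*(-1/9893) = 26358/9893 ≈ 2.6643)
21862 - z = 21862 - 1*26358/9893 = 21862 - 26358/9893 = 216254408/9893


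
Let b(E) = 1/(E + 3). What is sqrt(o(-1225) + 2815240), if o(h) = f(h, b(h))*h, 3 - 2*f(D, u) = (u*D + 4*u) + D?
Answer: sqrt(3081693175535)/1222 ≈ 1436.6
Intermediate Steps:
b(E) = 1/(3 + E)
f(D, u) = 3/2 - 2*u - D/2 - D*u/2 (f(D, u) = 3/2 - ((u*D + 4*u) + D)/2 = 3/2 - ((D*u + 4*u) + D)/2 = 3/2 - ((4*u + D*u) + D)/2 = 3/2 - (D + 4*u + D*u)/2 = 3/2 + (-2*u - D/2 - D*u/2) = 3/2 - 2*u - D/2 - D*u/2)
o(h) = h*(3/2 - 2/(3 + h) - h/2 - h/(2*(3 + h))) (o(h) = (3/2 - 2/(3 + h) - h/2 - h/(2*(3 + h)))*h = h*(3/2 - 2/(3 + h) - h/2 - h/(2*(3 + h))))
sqrt(o(-1225) + 2815240) = sqrt((1/2)*(-1225)*(5 - 1*(-1225) - 1*(-1225)**2)/(3 - 1225) + 2815240) = sqrt((1/2)*(-1225)*(5 + 1225 - 1*1500625)/(-1222) + 2815240) = sqrt((1/2)*(-1225)*(-1/1222)*(5 + 1225 - 1500625) + 2815240) = sqrt((1/2)*(-1225)*(-1/1222)*(-1499395) + 2815240) = sqrt(-1836758875/2444 + 2815240) = sqrt(5043687685/2444) = sqrt(3081693175535)/1222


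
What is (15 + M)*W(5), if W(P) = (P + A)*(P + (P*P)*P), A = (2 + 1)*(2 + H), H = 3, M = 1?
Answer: 41600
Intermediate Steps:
A = 15 (A = (2 + 1)*(2 + 3) = 3*5 = 15)
W(P) = (15 + P)*(P + P**3) (W(P) = (P + 15)*(P + (P*P)*P) = (15 + P)*(P + P**2*P) = (15 + P)*(P + P**3))
(15 + M)*W(5) = (15 + 1)*(5*(15 + 5 + 5**3 + 15*5**2)) = 16*(5*(15 + 5 + 125 + 15*25)) = 16*(5*(15 + 5 + 125 + 375)) = 16*(5*520) = 16*2600 = 41600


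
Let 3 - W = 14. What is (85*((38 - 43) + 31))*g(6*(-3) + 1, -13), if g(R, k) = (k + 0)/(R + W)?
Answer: 14365/14 ≈ 1026.1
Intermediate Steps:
W = -11 (W = 3 - 1*14 = 3 - 14 = -11)
g(R, k) = k/(-11 + R) (g(R, k) = (k + 0)/(R - 11) = k/(-11 + R))
(85*((38 - 43) + 31))*g(6*(-3) + 1, -13) = (85*((38 - 43) + 31))*(-13/(-11 + (6*(-3) + 1))) = (85*(-5 + 31))*(-13/(-11 + (-18 + 1))) = (85*26)*(-13/(-11 - 17)) = 2210*(-13/(-28)) = 2210*(-13*(-1/28)) = 2210*(13/28) = 14365/14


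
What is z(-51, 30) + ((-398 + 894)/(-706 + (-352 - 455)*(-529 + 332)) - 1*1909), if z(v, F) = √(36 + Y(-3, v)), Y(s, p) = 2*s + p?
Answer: -302142661/158273 + I*√21 ≈ -1909.0 + 4.5826*I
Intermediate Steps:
Y(s, p) = p + 2*s
z(v, F) = √(30 + v) (z(v, F) = √(36 + (v + 2*(-3))) = √(36 + (v - 6)) = √(36 + (-6 + v)) = √(30 + v))
z(-51, 30) + ((-398 + 894)/(-706 + (-352 - 455)*(-529 + 332)) - 1*1909) = √(30 - 51) + ((-398 + 894)/(-706 + (-352 - 455)*(-529 + 332)) - 1*1909) = √(-21) + (496/(-706 - 807*(-197)) - 1909) = I*√21 + (496/(-706 + 158979) - 1909) = I*√21 + (496/158273 - 1909) = I*√21 - 302142661/158273 = -302142661/158273 + I*√21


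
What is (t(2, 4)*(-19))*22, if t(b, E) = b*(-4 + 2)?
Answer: 1672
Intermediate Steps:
t(b, E) = -2*b (t(b, E) = b*(-2) = -2*b)
(t(2, 4)*(-19))*22 = (-2*2*(-19))*22 = -4*(-19)*22 = 76*22 = 1672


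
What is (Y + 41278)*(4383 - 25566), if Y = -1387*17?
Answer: -374917917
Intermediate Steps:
Y = -23579
(Y + 41278)*(4383 - 25566) = (-23579 + 41278)*(4383 - 25566) = 17699*(-21183) = -374917917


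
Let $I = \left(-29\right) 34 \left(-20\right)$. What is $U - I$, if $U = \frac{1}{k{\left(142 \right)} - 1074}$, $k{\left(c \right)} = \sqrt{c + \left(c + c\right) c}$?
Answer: $- \frac{3658079899}{185501} - \frac{\sqrt{40470}}{1113006} \approx -19720.0$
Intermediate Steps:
$k{\left(c \right)} = \sqrt{c + 2 c^{2}}$ ($k{\left(c \right)} = \sqrt{c + 2 c c} = \sqrt{c + 2 c^{2}}$)
$I = 19720$ ($I = \left(-986\right) \left(-20\right) = 19720$)
$U = \frac{1}{-1074 + \sqrt{40470}}$ ($U = \frac{1}{\sqrt{142 \left(1 + 2 \cdot 142\right)} - 1074} = \frac{1}{\sqrt{142 \left(1 + 284\right)} - 1074} = \frac{1}{\sqrt{142 \cdot 285} - 1074} = \frac{1}{\sqrt{40470} - 1074} = \frac{1}{-1074 + \sqrt{40470}} \approx -0.0011457$)
$U - I = \left(- \frac{179}{185501} - \frac{\sqrt{40470}}{1113006}\right) - 19720 = - \frac{3658079899}{185501} - \frac{\sqrt{40470}}{1113006}$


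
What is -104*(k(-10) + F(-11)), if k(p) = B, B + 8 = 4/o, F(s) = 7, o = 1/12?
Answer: -4888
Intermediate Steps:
o = 1/12 ≈ 0.083333
B = 40 (B = -8 + 4/(1/12) = -8 + 4*12 = -8 + 48 = 40)
k(p) = 40
-104*(k(-10) + F(-11)) = -104*(40 + 7) = -104*47 = -4888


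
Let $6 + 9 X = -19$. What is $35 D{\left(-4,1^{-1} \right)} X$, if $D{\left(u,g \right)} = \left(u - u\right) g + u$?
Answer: $\frac{3500}{9} \approx 388.89$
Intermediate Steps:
$X = - \frac{25}{9}$ ($X = - \frac{2}{3} + \frac{1}{9} \left(-19\right) = - \frac{2}{3} - \frac{19}{9} = - \frac{25}{9} \approx -2.7778$)
$D{\left(u,g \right)} = u$ ($D{\left(u,g \right)} = 0 g + u = 0 + u = u$)
$35 D{\left(-4,1^{-1} \right)} X = 35 \left(-4\right) \left(- \frac{25}{9}\right) = \left(-140\right) \left(- \frac{25}{9}\right) = \frac{3500}{9}$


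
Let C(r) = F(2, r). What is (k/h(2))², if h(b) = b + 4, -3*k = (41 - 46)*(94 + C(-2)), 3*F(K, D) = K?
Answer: 504100/729 ≈ 691.50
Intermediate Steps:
F(K, D) = K/3
C(r) = ⅔ (C(r) = (⅓)*2 = ⅔)
k = 1420/9 (k = -(41 - 46)*(94 + ⅔)/3 = -(-5)*284/(3*3) = -⅓*(-1420/3) = 1420/9 ≈ 157.78)
h(b) = 4 + b
(k/h(2))² = (1420/(9*(4 + 2)))² = ((1420/9)/6)² = ((1420/9)*(⅙))² = (710/27)² = 504100/729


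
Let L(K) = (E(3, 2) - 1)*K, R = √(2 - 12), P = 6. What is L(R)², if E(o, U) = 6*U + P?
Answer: -2890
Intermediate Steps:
E(o, U) = 6 + 6*U (E(o, U) = 6*U + 6 = 6 + 6*U)
R = I*√10 (R = √(-10) = I*√10 ≈ 3.1623*I)
L(K) = 17*K (L(K) = ((6 + 6*2) - 1)*K = ((6 + 12) - 1)*K = (18 - 1)*K = 17*K)
L(R)² = (17*(I*√10))² = (17*I*√10)² = -2890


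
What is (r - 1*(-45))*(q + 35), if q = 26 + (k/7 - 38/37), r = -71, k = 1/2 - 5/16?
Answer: -3232307/2072 ≈ -1560.0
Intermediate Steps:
k = 3/16 (k = 1*(1/2) - 5*1/16 = 1/2 - 5/16 = 3/16 ≈ 0.18750)
q = 103599/4144 (q = 26 + ((3/16)/7 - 38/37) = 26 + ((3/16)*(1/7) - 38*1/37) = 26 + (3/112 - 38/37) = 26 - 4145/4144 = 103599/4144 ≈ 25.000)
(r - 1*(-45))*(q + 35) = (-71 - 1*(-45))*(103599/4144 + 35) = (-71 + 45)*(248639/4144) = -26*248639/4144 = -3232307/2072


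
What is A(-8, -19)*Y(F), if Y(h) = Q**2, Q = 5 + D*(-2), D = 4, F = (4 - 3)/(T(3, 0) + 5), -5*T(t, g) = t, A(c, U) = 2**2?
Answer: 36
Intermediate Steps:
A(c, U) = 4
T(t, g) = -t/5
F = 5/22 (F = (4 - 3)/(-1/5*3 + 5) = 1/(-3/5 + 5) = 1/(22/5) = 1*(5/22) = 5/22 ≈ 0.22727)
Q = -3 (Q = 5 + 4*(-2) = 5 - 8 = -3)
Y(h) = 9 (Y(h) = (-3)**2 = 9)
A(-8, -19)*Y(F) = 4*9 = 36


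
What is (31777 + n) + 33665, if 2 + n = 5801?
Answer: 71241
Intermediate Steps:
n = 5799 (n = -2 + 5801 = 5799)
(31777 + n) + 33665 = (31777 + 5799) + 33665 = 37576 + 33665 = 71241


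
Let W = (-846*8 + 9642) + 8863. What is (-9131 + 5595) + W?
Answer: 8201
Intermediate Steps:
W = 11737 (W = (-6768 + 9642) + 8863 = 2874 + 8863 = 11737)
(-9131 + 5595) + W = (-9131 + 5595) + 11737 = -3536 + 11737 = 8201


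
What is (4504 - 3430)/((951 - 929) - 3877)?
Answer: -358/1285 ≈ -0.27860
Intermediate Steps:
(4504 - 3430)/((951 - 929) - 3877) = 1074/(22 - 3877) = 1074/(-3855) = 1074*(-1/3855) = -358/1285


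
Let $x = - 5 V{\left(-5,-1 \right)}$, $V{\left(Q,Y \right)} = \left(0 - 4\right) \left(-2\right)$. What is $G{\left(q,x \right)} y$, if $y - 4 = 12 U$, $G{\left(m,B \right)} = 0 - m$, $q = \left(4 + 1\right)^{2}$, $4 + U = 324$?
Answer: $-96100$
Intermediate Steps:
$U = 320$ ($U = -4 + 324 = 320$)
$V{\left(Q,Y \right)} = 8$ ($V{\left(Q,Y \right)} = \left(-4\right) \left(-2\right) = 8$)
$q = 25$ ($q = 5^{2} = 25$)
$x = -40$ ($x = \left(-5\right) 8 = -40$)
$G{\left(m,B \right)} = - m$
$y = 3844$ ($y = 4 + 12 \cdot 320 = 4 + 3840 = 3844$)
$G{\left(q,x \right)} y = \left(-1\right) 25 \cdot 3844 = \left(-25\right) 3844 = -96100$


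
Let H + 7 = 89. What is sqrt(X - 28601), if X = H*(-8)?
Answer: I*sqrt(29257) ≈ 171.05*I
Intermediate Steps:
H = 82 (H = -7 + 89 = 82)
X = -656 (X = 82*(-8) = -656)
sqrt(X - 28601) = sqrt(-656 - 28601) = sqrt(-29257) = I*sqrt(29257)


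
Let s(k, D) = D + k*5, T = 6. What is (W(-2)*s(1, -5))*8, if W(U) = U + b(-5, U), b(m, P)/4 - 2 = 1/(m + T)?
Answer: 0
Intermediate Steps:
s(k, D) = D + 5*k
b(m, P) = 8 + 4/(6 + m) (b(m, P) = 8 + 4/(m + 6) = 8 + 4/(6 + m))
W(U) = 12 + U (W(U) = U + 4*(13 + 2*(-5))/(6 - 5) = U + 4*(13 - 10)/1 = U + 4*1*3 = U + 12 = 12 + U)
(W(-2)*s(1, -5))*8 = ((12 - 2)*(-5 + 5*1))*8 = (10*(-5 + 5))*8 = (10*0)*8 = 0*8 = 0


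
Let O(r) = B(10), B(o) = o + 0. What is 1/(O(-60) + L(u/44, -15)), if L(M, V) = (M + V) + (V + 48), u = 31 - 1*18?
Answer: 44/1245 ≈ 0.035341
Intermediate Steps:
B(o) = o
O(r) = 10
u = 13 (u = 31 - 18 = 13)
L(M, V) = 48 + M + 2*V (L(M, V) = (M + V) + (48 + V) = 48 + M + 2*V)
1/(O(-60) + L(u/44, -15)) = 1/(10 + (48 + 13/44 + 2*(-15))) = 1/(10 + (48 + 13*(1/44) - 30)) = 1/(10 + (48 + 13/44 - 30)) = 1/(10 + 805/44) = 1/(1245/44) = 44/1245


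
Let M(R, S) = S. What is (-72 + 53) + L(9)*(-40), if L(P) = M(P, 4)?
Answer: -179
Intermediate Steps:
L(P) = 4
(-72 + 53) + L(9)*(-40) = (-72 + 53) + 4*(-40) = -19 - 160 = -179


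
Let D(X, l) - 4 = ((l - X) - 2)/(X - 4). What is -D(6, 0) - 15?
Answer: -15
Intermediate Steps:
D(X, l) = 4 + (-2 + l - X)/(-4 + X) (D(X, l) = 4 + ((l - X) - 2)/(X - 4) = 4 + (-2 + l - X)/(-4 + X))
-D(6, 0) - 15 = -(-18 + 0 + 3*6)/(-4 + 6) - 15 = -(-18 + 0 + 18)/2 - 15 = -0/2 - 15 = -1*0 - 15 = 0 - 15 = -15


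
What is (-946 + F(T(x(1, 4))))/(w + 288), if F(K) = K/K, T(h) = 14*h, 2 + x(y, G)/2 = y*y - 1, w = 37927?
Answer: -189/7643 ≈ -0.024729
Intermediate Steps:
x(y, G) = -6 + 2*y**2 (x(y, G) = -4 + 2*(y*y - 1) = -4 + 2*(y**2 - 1) = -4 + 2*(-1 + y**2) = -4 + (-2 + 2*y**2) = -6 + 2*y**2)
F(K) = 1
(-946 + F(T(x(1, 4))))/(w + 288) = (-946 + 1)/(37927 + 288) = -945/38215 = -945*1/38215 = -189/7643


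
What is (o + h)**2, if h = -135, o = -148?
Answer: 80089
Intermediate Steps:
(o + h)**2 = (-148 - 135)**2 = (-283)**2 = 80089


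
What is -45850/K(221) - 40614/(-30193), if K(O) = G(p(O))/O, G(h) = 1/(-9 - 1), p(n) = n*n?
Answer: 3059411441114/30193 ≈ 1.0133e+8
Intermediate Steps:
p(n) = n²
G(h) = -⅒ (G(h) = 1/(-10) = -⅒)
K(O) = -1/(10*O)
-45850/K(221) - 40614/(-30193) = -45850/((-⅒/221)) - 40614/(-30193) = -45850/((-⅒*1/221)) - 40614*(-1/30193) = -45850/(-1/2210) + 40614/30193 = -45850*(-2210) + 40614/30193 = 101328500 + 40614/30193 = 3059411441114/30193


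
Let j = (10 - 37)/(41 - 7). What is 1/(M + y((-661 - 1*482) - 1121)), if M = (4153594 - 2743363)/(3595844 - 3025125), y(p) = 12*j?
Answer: -9702223/68482551 ≈ -0.14167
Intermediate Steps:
j = -27/34 ≈ -0.79412
y(p) = -162/17 (y(p) = 12*(-27/34) = -162/17)
M = 1410231/570719 ≈ 2.4710
1/(M + y((-661 - 1*482) - 1121)) = 1/(1410231/570719 - 162/17) = 1/(-68482551/9702223) = -9702223/68482551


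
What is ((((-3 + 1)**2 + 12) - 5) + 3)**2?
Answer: 196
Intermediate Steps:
((((-3 + 1)**2 + 12) - 5) + 3)**2 = ((((-2)**2 + 12) - 5) + 3)**2 = (((4 + 12) - 5) + 3)**2 = ((16 - 5) + 3)**2 = (11 + 3)**2 = 14**2 = 196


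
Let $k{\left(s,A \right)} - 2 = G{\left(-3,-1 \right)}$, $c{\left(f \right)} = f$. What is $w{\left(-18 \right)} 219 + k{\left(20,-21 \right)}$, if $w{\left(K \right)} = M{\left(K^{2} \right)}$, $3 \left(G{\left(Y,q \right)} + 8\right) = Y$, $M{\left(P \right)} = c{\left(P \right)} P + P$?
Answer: $23060693$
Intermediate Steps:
$M{\left(P \right)} = P + P^{2}$ ($M{\left(P \right)} = P P + P = P^{2} + P = P + P^{2}$)
$G{\left(Y,q \right)} = -8 + \frac{Y}{3}$
$k{\left(s,A \right)} = -7$ ($k{\left(s,A \right)} = 2 + \left(-8 + \frac{1}{3} \left(-3\right)\right) = 2 - 9 = -7$)
$w{\left(K \right)} = K^{2} \left(1 + K^{2}\right)$
$w{\left(-18 \right)} 219 + k{\left(20,-21 \right)} = \left(\left(-18\right)^{2} + \left(-18\right)^{4}\right) 219 - 7 = \left(324 + 104976\right) 219 - 7 = 105300 \cdot 219 - 7 = 23060700 - 7 = 23060693$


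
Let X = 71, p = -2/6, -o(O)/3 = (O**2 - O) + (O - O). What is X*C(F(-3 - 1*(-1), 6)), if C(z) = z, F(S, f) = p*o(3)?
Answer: 426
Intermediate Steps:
o(O) = -3*O**2 + 3*O (o(O) = -3*((O**2 - O) + (O - O)) = -3*((O**2 - O) + 0) = -3*(O**2 - O) = -3*O**2 + 3*O)
p = -1/3 (p = -2*1/6 = -1/3 ≈ -0.33333)
F(S, f) = 6 (F(S, f) = -3*(1 - 1*3) = -3*(1 - 3) = -3*(-2) = -1/3*(-18) = 6)
X*C(F(-3 - 1*(-1), 6)) = 71*6 = 426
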